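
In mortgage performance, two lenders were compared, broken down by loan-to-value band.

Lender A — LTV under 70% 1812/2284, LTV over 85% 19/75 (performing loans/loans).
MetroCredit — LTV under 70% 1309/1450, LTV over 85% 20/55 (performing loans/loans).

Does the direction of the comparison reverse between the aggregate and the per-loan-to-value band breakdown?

LTV under 70%: Lender A 1812/2284 = 79.3%, MetroCredit 1309/1450 = 90.3% → MetroCredit
LTV over 85%: Lender A 19/75 = 25.3%, MetroCredit 20/55 = 36.4% → MetroCredit
Overall: Lender A 1831/2359 = 77.6%, MetroCredit 1329/1505 = 88.3% → MetroCredit
MetroCredit wins overall and in every loan-to-value group — no reversal.

No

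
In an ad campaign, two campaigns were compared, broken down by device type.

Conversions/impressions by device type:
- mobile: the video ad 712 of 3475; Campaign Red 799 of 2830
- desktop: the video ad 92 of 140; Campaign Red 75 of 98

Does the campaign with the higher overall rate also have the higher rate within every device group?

Mobile: the video ad 712/3475 = 20.5%, Campaign Red 799/2830 = 28.2% → Campaign Red
Desktop: the video ad 92/140 = 65.7%, Campaign Red 75/98 = 76.5% → Campaign Red
Overall: the video ad 804/3615 = 22.2%, Campaign Red 874/2928 = 29.8% → Campaign Red
Campaign Red wins overall and in every device group — no reversal.

Yes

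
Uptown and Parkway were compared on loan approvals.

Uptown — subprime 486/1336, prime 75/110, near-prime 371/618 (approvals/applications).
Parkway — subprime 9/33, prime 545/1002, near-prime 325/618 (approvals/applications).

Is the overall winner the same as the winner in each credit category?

Subprime: Uptown 486/1336 = 36.4%, Parkway 9/33 = 27.3% → Uptown
Prime: Uptown 75/110 = 68.2%, Parkway 545/1002 = 54.4% → Uptown
Near-prime: Uptown 371/618 = 60.0%, Parkway 325/618 = 52.6% → Uptown
Overall: Uptown 932/2064 = 45.2%, Parkway 879/1653 = 53.2% → Parkway
Uptown wins each credit group but Parkway wins overall — the comparison reverses. Uptown's applications skew toward subprime, which has a lower base rate.

No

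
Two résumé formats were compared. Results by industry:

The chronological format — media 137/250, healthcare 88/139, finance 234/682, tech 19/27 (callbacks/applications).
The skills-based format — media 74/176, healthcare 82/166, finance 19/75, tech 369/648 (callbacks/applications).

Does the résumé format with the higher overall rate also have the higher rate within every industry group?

No

Media: the chronological format 137/250 = 54.8%, the skills-based format 74/176 = 42.0% → the chronological format
Healthcare: the chronological format 88/139 = 63.3%, the skills-based format 82/166 = 49.4% → the chronological format
Finance: the chronological format 234/682 = 34.3%, the skills-based format 19/75 = 25.3% → the chronological format
Tech: the chronological format 19/27 = 70.4%, the skills-based format 369/648 = 56.9% → the chronological format
Overall: the chronological format 478/1098 = 43.5%, the skills-based format 544/1065 = 51.1% → the skills-based format
The chronological format wins each industry group but the skills-based format wins overall — the comparison reverses. The chronological format's applications skew toward finance, which has a lower base rate.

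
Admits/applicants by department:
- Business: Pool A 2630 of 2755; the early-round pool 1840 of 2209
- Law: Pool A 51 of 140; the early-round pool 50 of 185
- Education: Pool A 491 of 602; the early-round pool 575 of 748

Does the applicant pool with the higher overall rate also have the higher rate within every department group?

Yes

Business: Pool A 2630/2755 = 95.5%, the early-round pool 1840/2209 = 83.3% → Pool A
Law: Pool A 51/140 = 36.4%, the early-round pool 50/185 = 27.0% → Pool A
Education: Pool A 491/602 = 81.6%, the early-round pool 575/748 = 76.9% → Pool A
Overall: Pool A 3172/3497 = 90.7%, the early-round pool 2465/3142 = 78.5% → Pool A
Pool A wins overall and in every department group — no reversal.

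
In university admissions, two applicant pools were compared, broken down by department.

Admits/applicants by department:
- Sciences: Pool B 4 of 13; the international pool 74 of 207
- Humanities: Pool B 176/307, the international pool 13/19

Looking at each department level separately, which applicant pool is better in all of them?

Sciences: Pool B 4/13 = 30.8%, the international pool 74/207 = 35.7% → the international pool
Humanities: Pool B 176/307 = 57.3%, the international pool 13/19 = 68.4% → the international pool
The international pool has the higher rate in both groups.

the international pool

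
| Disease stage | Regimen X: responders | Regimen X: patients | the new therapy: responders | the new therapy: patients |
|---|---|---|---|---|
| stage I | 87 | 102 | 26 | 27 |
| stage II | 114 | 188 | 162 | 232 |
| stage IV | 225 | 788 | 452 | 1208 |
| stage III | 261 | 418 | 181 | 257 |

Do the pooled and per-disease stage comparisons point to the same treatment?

Stage I: Regimen X 87/102 = 85.3%, the new therapy 26/27 = 96.3% → the new therapy
Stage II: Regimen X 114/188 = 60.6%, the new therapy 162/232 = 69.8% → the new therapy
Stage IV: Regimen X 225/788 = 28.6%, the new therapy 452/1208 = 37.4% → the new therapy
Stage III: Regimen X 261/418 = 62.4%, the new therapy 181/257 = 70.4% → the new therapy
Overall: Regimen X 687/1496 = 45.9%, the new therapy 821/1724 = 47.6% → the new therapy
The new therapy wins overall and in every disease group — no reversal.

Yes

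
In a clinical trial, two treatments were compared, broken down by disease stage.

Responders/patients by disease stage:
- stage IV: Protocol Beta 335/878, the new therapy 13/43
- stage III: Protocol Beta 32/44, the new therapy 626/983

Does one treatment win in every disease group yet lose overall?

Stage IV: Protocol Beta 335/878 = 38.2%, the new therapy 13/43 = 30.2% → Protocol Beta
Stage III: Protocol Beta 32/44 = 72.7%, the new therapy 626/983 = 63.7% → Protocol Beta
Overall: Protocol Beta 367/922 = 39.8%, the new therapy 639/1026 = 62.3% → the new therapy
Protocol Beta wins each disease group but the new therapy wins overall — the comparison reverses. Protocol Beta's patients skew toward stage IV, which has a lower base rate.

Yes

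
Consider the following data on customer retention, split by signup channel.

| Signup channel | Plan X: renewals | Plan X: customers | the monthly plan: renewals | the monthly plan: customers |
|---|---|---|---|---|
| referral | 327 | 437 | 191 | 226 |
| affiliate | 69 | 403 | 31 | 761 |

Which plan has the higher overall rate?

Plan X

Referral: Plan X 327/437 = 74.8%, the monthly plan 191/226 = 84.5% → the monthly plan
Affiliate: Plan X 69/403 = 17.1%, the monthly plan 31/761 = 4.1% → Plan X
Overall: Plan X 396/840 = 47.1%, the monthly plan 222/987 = 22.5% → Plan X
(Neither sweeps every signup group, but Plan X has the higher pooled rate.)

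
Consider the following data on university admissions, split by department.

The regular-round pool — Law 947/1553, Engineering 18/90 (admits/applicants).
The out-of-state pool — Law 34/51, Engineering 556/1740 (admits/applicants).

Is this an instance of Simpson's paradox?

Law: the regular-round pool 947/1553 = 61.0%, the out-of-state pool 34/51 = 66.7% → the out-of-state pool
Engineering: the regular-round pool 18/90 = 20.0%, the out-of-state pool 556/1740 = 32.0% → the out-of-state pool
Overall: the regular-round pool 965/1643 = 58.7%, the out-of-state pool 590/1791 = 32.9% → the regular-round pool
The out-of-state pool wins each department group but the regular-round pool wins overall — the comparison reverses. The out-of-state pool's applicants skew toward Engineering, which has a lower base rate.

Yes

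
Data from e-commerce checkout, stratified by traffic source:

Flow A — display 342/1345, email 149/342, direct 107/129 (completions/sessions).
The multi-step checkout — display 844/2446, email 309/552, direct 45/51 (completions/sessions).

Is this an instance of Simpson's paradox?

Display: Flow A 342/1345 = 25.4%, the multi-step checkout 844/2446 = 34.5% → the multi-step checkout
Email: Flow A 149/342 = 43.6%, the multi-step checkout 309/552 = 56.0% → the multi-step checkout
Direct: Flow A 107/129 = 82.9%, the multi-step checkout 45/51 = 88.2% → the multi-step checkout
Overall: Flow A 598/1816 = 32.9%, the multi-step checkout 1198/3049 = 39.3% → the multi-step checkout
The multi-step checkout wins overall and in every traffic group — no reversal.

No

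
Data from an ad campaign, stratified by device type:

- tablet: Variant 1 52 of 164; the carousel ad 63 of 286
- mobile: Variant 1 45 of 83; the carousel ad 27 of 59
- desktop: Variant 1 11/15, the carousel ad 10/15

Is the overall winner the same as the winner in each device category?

Yes

Tablet: Variant 1 52/164 = 31.7%, the carousel ad 63/286 = 22.0% → Variant 1
Mobile: Variant 1 45/83 = 54.2%, the carousel ad 27/59 = 45.8% → Variant 1
Desktop: Variant 1 11/15 = 73.3%, the carousel ad 10/15 = 66.7% → Variant 1
Overall: Variant 1 108/262 = 41.2%, the carousel ad 100/360 = 27.8% → Variant 1
Variant 1 wins overall and in every device group — no reversal.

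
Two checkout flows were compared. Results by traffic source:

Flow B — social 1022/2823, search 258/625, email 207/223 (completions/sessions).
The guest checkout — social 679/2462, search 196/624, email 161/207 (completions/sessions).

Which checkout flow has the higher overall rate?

Social: Flow B 1022/2823 = 36.2%, the guest checkout 679/2462 = 27.6% → Flow B
Search: Flow B 258/625 = 41.3%, the guest checkout 196/624 = 31.4% → Flow B
Email: Flow B 207/223 = 92.8%, the guest checkout 161/207 = 77.8% → Flow B
Overall: Flow B 1487/3671 = 40.5%, the guest checkout 1036/3293 = 31.5% → Flow B

Flow B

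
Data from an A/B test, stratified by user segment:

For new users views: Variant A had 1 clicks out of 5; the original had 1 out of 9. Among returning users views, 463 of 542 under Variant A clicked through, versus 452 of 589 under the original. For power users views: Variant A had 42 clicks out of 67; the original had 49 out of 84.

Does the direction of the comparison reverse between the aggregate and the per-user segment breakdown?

New users: Variant A 1/5 = 20.0%, the original 1/9 = 11.1% → Variant A
Returning users: Variant A 463/542 = 85.4%, the original 452/589 = 76.7% → Variant A
Power users: Variant A 42/67 = 62.7%, the original 49/84 = 58.3% → Variant A
Overall: Variant A 506/614 = 82.4%, the original 502/682 = 73.6% → Variant A
Variant A wins overall and in every user group — no reversal.

No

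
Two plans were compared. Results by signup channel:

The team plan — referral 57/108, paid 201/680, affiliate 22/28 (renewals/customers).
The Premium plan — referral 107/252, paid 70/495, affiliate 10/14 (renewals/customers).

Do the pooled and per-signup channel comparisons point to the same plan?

Referral: the team plan 57/108 = 52.8%, the Premium plan 107/252 = 42.5% → the team plan
Paid: the team plan 201/680 = 29.6%, the Premium plan 70/495 = 14.1% → the team plan
Affiliate: the team plan 22/28 = 78.6%, the Premium plan 10/14 = 71.4% → the team plan
Overall: the team plan 280/816 = 34.3%, the Premium plan 187/761 = 24.6% → the team plan
The team plan wins overall and in every signup group — no reversal.

Yes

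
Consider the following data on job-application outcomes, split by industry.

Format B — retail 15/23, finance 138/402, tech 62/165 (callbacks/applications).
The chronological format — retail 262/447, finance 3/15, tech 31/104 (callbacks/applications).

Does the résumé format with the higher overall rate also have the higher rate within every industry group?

Retail: Format B 15/23 = 65.2%, the chronological format 262/447 = 58.6% → Format B
Finance: Format B 138/402 = 34.3%, the chronological format 3/15 = 20.0% → Format B
Tech: Format B 62/165 = 37.6%, the chronological format 31/104 = 29.8% → Format B
Overall: Format B 215/590 = 36.4%, the chronological format 296/566 = 52.3% → the chronological format
Format B wins each industry group but the chronological format wins overall — the comparison reverses. Format B's applications skew toward finance, which has a lower base rate.

No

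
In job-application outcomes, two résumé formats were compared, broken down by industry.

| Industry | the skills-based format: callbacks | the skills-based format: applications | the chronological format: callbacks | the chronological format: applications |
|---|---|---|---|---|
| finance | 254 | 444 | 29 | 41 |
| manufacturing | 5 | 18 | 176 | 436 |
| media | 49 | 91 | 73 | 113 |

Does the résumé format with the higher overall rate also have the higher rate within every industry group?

No

Finance: the skills-based format 254/444 = 57.2%, the chronological format 29/41 = 70.7% → the chronological format
Manufacturing: the skills-based format 5/18 = 27.8%, the chronological format 176/436 = 40.4% → the chronological format
Media: the skills-based format 49/91 = 53.8%, the chronological format 73/113 = 64.6% → the chronological format
Overall: the skills-based format 308/553 = 55.7%, the chronological format 278/590 = 47.1% → the skills-based format
The chronological format wins each industry group but the skills-based format wins overall — the comparison reverses. The chronological format's applications skew toward manufacturing, which has a lower base rate.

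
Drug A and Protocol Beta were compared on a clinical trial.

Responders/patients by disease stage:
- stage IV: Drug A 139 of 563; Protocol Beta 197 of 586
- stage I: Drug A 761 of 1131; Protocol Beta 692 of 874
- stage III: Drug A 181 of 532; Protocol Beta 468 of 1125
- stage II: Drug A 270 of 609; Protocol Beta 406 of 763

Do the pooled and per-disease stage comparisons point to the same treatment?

Yes

Stage IV: Drug A 139/563 = 24.7%, Protocol Beta 197/586 = 33.6% → Protocol Beta
Stage I: Drug A 761/1131 = 67.3%, Protocol Beta 692/874 = 79.2% → Protocol Beta
Stage III: Drug A 181/532 = 34.0%, Protocol Beta 468/1125 = 41.6% → Protocol Beta
Stage II: Drug A 270/609 = 44.3%, Protocol Beta 406/763 = 53.2% → Protocol Beta
Overall: Drug A 1351/2835 = 47.7%, Protocol Beta 1763/3348 = 52.7% → Protocol Beta
Protocol Beta wins overall and in every disease group — no reversal.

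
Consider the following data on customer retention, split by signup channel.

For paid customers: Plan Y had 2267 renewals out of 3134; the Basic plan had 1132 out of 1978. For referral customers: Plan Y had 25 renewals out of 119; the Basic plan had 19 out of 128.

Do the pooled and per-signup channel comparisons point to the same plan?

Paid: Plan Y 2267/3134 = 72.3%, the Basic plan 1132/1978 = 57.2% → Plan Y
Referral: Plan Y 25/119 = 21.0%, the Basic plan 19/128 = 14.8% → Plan Y
Overall: Plan Y 2292/3253 = 70.5%, the Basic plan 1151/2106 = 54.7% → Plan Y
Plan Y wins overall and in every signup group — no reversal.

Yes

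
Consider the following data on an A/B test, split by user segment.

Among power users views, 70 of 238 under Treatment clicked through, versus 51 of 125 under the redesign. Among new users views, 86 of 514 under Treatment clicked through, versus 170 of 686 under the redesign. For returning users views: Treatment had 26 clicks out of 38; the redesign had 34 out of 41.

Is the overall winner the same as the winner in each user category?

Power users: Treatment 70/238 = 29.4%, the redesign 51/125 = 40.8% → the redesign
New users: Treatment 86/514 = 16.7%, the redesign 170/686 = 24.8% → the redesign
Returning users: Treatment 26/38 = 68.4%, the redesign 34/41 = 82.9% → the redesign
Overall: Treatment 182/790 = 23.0%, the redesign 255/852 = 29.9% → the redesign
The redesign wins overall and in every user group — no reversal.

Yes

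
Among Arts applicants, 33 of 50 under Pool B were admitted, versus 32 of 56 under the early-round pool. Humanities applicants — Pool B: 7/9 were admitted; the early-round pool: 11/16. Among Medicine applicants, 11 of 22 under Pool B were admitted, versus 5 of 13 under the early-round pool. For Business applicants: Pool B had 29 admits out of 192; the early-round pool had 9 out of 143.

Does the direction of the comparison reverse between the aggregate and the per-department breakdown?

No

Arts: Pool B 33/50 = 66.0%, the early-round pool 32/56 = 57.1% → Pool B
Humanities: Pool B 7/9 = 77.8%, the early-round pool 11/16 = 68.8% → Pool B
Medicine: Pool B 11/22 = 50.0%, the early-round pool 5/13 = 38.5% → Pool B
Business: Pool B 29/192 = 15.1%, the early-round pool 9/143 = 6.3% → Pool B
Overall: Pool B 80/273 = 29.3%, the early-round pool 57/228 = 25.0% → Pool B
Pool B wins overall and in every department group — no reversal.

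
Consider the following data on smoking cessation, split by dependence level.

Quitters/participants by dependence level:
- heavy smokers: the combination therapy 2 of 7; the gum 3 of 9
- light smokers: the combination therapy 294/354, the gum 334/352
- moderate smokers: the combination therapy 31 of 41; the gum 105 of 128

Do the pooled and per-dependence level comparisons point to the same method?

Yes

Heavy smokers: the combination therapy 2/7 = 28.6%, the gum 3/9 = 33.3% → the gum
Light smokers: the combination therapy 294/354 = 83.1%, the gum 334/352 = 94.9% → the gum
Moderate smokers: the combination therapy 31/41 = 75.6%, the gum 105/128 = 82.0% → the gum
Overall: the combination therapy 327/402 = 81.3%, the gum 442/489 = 90.4% → the gum
The gum wins overall and in every dependence group — no reversal.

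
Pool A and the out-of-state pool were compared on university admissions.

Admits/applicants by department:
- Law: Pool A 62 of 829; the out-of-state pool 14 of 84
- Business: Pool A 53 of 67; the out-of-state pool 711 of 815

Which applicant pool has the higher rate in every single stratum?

Law: Pool A 62/829 = 7.5%, the out-of-state pool 14/84 = 16.7% → the out-of-state pool
Business: Pool A 53/67 = 79.1%, the out-of-state pool 711/815 = 87.2% → the out-of-state pool
The out-of-state pool has the higher rate in both groups.

the out-of-state pool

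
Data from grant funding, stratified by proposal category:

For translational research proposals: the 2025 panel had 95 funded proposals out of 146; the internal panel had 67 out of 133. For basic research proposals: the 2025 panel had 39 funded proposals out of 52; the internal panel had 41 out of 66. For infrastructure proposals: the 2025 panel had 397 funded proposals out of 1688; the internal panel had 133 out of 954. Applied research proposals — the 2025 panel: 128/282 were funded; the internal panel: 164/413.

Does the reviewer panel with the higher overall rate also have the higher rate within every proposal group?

Yes

Translational research: the 2025 panel 95/146 = 65.1%, the internal panel 67/133 = 50.4% → the 2025 panel
Basic research: the 2025 panel 39/52 = 75.0%, the internal panel 41/66 = 62.1% → the 2025 panel
Infrastructure: the 2025 panel 397/1688 = 23.5%, the internal panel 133/954 = 13.9% → the 2025 panel
Applied research: the 2025 panel 128/282 = 45.4%, the internal panel 164/413 = 39.7% → the 2025 panel
Overall: the 2025 panel 659/2168 = 30.4%, the internal panel 405/1566 = 25.9% → the 2025 panel
The 2025 panel wins overall and in every proposal group — no reversal.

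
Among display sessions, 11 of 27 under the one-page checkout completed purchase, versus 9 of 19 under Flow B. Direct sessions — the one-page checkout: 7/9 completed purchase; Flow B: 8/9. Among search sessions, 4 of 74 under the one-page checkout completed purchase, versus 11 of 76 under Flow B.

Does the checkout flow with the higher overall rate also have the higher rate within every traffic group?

Yes

Display: the one-page checkout 11/27 = 40.7%, Flow B 9/19 = 47.4% → Flow B
Direct: the one-page checkout 7/9 = 77.8%, Flow B 8/9 = 88.9% → Flow B
Search: the one-page checkout 4/74 = 5.4%, Flow B 11/76 = 14.5% → Flow B
Overall: the one-page checkout 22/110 = 20.0%, Flow B 28/104 = 26.9% → Flow B
Flow B wins overall and in every traffic group — no reversal.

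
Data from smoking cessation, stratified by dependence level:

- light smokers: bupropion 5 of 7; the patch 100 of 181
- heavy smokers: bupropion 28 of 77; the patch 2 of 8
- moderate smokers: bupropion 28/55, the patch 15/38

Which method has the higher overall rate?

the patch

Light smokers: bupropion 5/7 = 71.4%, the patch 100/181 = 55.2% → bupropion
Heavy smokers: bupropion 28/77 = 36.4%, the patch 2/8 = 25.0% → bupropion
Moderate smokers: bupropion 28/55 = 50.9%, the patch 15/38 = 39.5% → bupropion
Overall: bupropion 61/139 = 43.9%, the patch 117/227 = 51.5% → the patch
(Bupropion wins every dependence group but the patch wins overall — bupropion's participants skew toward the low-rate heavy smokers group.)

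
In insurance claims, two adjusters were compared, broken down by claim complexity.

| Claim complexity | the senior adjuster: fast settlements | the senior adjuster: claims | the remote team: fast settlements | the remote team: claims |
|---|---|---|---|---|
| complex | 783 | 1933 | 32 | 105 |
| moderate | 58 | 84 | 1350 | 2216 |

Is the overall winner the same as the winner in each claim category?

No

Complex: the senior adjuster 783/1933 = 40.5%, the remote team 32/105 = 30.5% → the senior adjuster
Moderate: the senior adjuster 58/84 = 69.0%, the remote team 1350/2216 = 60.9% → the senior adjuster
Overall: the senior adjuster 841/2017 = 41.7%, the remote team 1382/2321 = 59.5% → the remote team
The senior adjuster wins each claim group but the remote team wins overall — the comparison reverses. The senior adjuster's claims skew toward complex, which has a lower base rate.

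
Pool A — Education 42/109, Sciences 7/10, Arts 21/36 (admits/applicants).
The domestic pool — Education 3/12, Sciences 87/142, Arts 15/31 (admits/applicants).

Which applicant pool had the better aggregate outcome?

the domestic pool

Education: Pool A 42/109 = 38.5%, the domestic pool 3/12 = 25.0% → Pool A
Sciences: Pool A 7/10 = 70.0%, the domestic pool 87/142 = 61.3% → Pool A
Arts: Pool A 21/36 = 58.3%, the domestic pool 15/31 = 48.4% → Pool A
Overall: Pool A 70/155 = 45.2%, the domestic pool 105/185 = 56.8% → the domestic pool
(Pool A wins every department group but the domestic pool wins overall — Pool A's applicants skew toward the low-rate Education group.)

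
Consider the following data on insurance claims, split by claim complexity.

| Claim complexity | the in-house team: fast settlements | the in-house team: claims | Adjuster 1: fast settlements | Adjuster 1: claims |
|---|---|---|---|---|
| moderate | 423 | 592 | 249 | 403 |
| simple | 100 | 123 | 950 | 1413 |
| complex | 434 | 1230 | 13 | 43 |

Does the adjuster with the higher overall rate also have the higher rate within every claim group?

Moderate: the in-house team 423/592 = 71.5%, Adjuster 1 249/403 = 61.8% → the in-house team
Simple: the in-house team 100/123 = 81.3%, Adjuster 1 950/1413 = 67.2% → the in-house team
Complex: the in-house team 434/1230 = 35.3%, Adjuster 1 13/43 = 30.2% → the in-house team
Overall: the in-house team 957/1945 = 49.2%, Adjuster 1 1212/1859 = 65.2% → Adjuster 1
The in-house team wins each claim group but Adjuster 1 wins overall — the comparison reverses. The in-house team's claims skew toward complex, which has a lower base rate.

No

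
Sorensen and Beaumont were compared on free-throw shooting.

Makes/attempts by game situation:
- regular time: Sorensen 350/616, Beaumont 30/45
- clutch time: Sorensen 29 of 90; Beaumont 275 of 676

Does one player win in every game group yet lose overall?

Regular time: Sorensen 350/616 = 56.8%, Beaumont 30/45 = 66.7% → Beaumont
Clutch time: Sorensen 29/90 = 32.2%, Beaumont 275/676 = 40.7% → Beaumont
Overall: Sorensen 379/706 = 53.7%, Beaumont 305/721 = 42.3% → Sorensen
Beaumont wins each game group but Sorensen wins overall — the comparison reverses. Beaumont's attempts skew toward clutch time, which has a lower base rate.

Yes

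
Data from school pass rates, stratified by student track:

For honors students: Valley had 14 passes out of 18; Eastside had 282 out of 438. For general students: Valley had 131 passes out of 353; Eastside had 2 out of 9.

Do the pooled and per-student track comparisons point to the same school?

No

Honors: Valley 14/18 = 77.8%, Eastside 282/438 = 64.4% → Valley
General: Valley 131/353 = 37.1%, Eastside 2/9 = 22.2% → Valley
Overall: Valley 145/371 = 39.1%, Eastside 284/447 = 63.5% → Eastside
Valley wins each student group but Eastside wins overall — the comparison reverses. Valley's students skew toward general, which has a lower base rate.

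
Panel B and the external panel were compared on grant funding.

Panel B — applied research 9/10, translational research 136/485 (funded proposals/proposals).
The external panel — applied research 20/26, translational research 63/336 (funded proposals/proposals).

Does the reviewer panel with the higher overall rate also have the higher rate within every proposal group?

Yes

Applied research: Panel B 9/10 = 90.0%, the external panel 20/26 = 76.9% → Panel B
Translational research: Panel B 136/485 = 28.0%, the external panel 63/336 = 18.8% → Panel B
Overall: Panel B 145/495 = 29.3%, the external panel 83/362 = 22.9% → Panel B
Panel B wins overall and in every proposal group — no reversal.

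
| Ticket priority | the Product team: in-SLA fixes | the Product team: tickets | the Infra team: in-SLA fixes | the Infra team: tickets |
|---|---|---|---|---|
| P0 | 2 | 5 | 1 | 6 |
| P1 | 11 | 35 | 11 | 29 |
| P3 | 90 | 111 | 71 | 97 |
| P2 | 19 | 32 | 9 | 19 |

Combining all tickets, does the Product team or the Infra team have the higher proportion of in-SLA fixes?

the Product team

P0: the Product team 2/5 = 40.0%, the Infra team 1/6 = 16.7% → the Product team
P1: the Product team 11/35 = 31.4%, the Infra team 11/29 = 37.9% → the Infra team
P3: the Product team 90/111 = 81.1%, the Infra team 71/97 = 73.2% → the Product team
P2: the Product team 19/32 = 59.4%, the Infra team 9/19 = 47.4% → the Product team
Overall: the Product team 122/183 = 66.7%, the Infra team 92/151 = 60.9% → the Product team
(Neither sweeps every ticket group, but the Product team has the higher pooled rate.)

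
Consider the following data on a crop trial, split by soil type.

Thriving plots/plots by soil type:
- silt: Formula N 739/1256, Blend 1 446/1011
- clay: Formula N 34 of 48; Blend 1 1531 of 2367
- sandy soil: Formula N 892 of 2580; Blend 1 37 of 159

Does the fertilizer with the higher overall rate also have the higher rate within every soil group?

Silt: Formula N 739/1256 = 58.8%, Blend 1 446/1011 = 44.1% → Formula N
Clay: Formula N 34/48 = 70.8%, Blend 1 1531/2367 = 64.7% → Formula N
Sandy soil: Formula N 892/2580 = 34.6%, Blend 1 37/159 = 23.3% → Formula N
Overall: Formula N 1665/3884 = 42.9%, Blend 1 2014/3537 = 56.9% → Blend 1
Formula N wins each soil group but Blend 1 wins overall — the comparison reverses. Formula N's plots skew toward sandy soil, which has a lower base rate.

No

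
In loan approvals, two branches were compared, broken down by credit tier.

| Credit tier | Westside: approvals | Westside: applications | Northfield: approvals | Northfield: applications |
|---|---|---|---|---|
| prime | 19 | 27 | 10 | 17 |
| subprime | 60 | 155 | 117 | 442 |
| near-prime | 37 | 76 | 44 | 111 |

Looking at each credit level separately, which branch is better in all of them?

Prime: Westside 19/27 = 70.4%, Northfield 10/17 = 58.8% → Westside
Subprime: Westside 60/155 = 38.7%, Northfield 117/442 = 26.5% → Westside
Near-prime: Westside 37/76 = 48.7%, Northfield 44/111 = 39.6% → Westside
Westside has the higher rate in all 3 groups.

Westside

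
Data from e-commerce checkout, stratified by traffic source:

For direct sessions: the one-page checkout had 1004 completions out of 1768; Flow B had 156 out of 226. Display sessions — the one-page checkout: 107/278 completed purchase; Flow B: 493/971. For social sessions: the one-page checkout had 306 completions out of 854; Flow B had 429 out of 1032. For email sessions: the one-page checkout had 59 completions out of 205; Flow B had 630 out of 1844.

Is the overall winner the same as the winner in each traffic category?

Direct: the one-page checkout 1004/1768 = 56.8%, Flow B 156/226 = 69.0% → Flow B
Display: the one-page checkout 107/278 = 38.5%, Flow B 493/971 = 50.8% → Flow B
Social: the one-page checkout 306/854 = 35.8%, Flow B 429/1032 = 41.6% → Flow B
Email: the one-page checkout 59/205 = 28.8%, Flow B 630/1844 = 34.2% → Flow B
Overall: the one-page checkout 1476/3105 = 47.5%, Flow B 1708/4073 = 41.9% → the one-page checkout
Flow B wins each traffic group but the one-page checkout wins overall — the comparison reverses. Flow B's sessions skew toward email, which has a lower base rate.

No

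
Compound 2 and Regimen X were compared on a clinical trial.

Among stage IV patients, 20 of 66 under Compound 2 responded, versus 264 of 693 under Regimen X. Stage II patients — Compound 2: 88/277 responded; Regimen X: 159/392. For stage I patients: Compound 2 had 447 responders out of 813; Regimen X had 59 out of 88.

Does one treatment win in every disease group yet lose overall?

Stage IV: Compound 2 20/66 = 30.3%, Regimen X 264/693 = 38.1% → Regimen X
Stage II: Compound 2 88/277 = 31.8%, Regimen X 159/392 = 40.6% → Regimen X
Stage I: Compound 2 447/813 = 55.0%, Regimen X 59/88 = 67.0% → Regimen X
Overall: Compound 2 555/1156 = 48.0%, Regimen X 482/1173 = 41.1% → Compound 2
Regimen X wins each disease group but Compound 2 wins overall — the comparison reverses. Regimen X's patients skew toward stage IV, which has a lower base rate.

Yes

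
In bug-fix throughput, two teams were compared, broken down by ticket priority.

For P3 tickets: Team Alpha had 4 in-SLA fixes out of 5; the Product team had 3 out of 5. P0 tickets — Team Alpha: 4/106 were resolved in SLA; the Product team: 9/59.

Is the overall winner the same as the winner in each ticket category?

P3: Team Alpha 4/5 = 80.0%, the Product team 3/5 = 60.0% → Team Alpha
P0: Team Alpha 4/106 = 3.8%, the Product team 9/59 = 15.3% → the Product team
Overall: Team Alpha 8/111 = 7.2%, the Product team 12/64 = 18.8% → the Product team
Neither sweeps: Team Alpha wins 1 of 2 groups, the Product team wins 1. The Product team wins overall but not every group — no Simpson reversal.

No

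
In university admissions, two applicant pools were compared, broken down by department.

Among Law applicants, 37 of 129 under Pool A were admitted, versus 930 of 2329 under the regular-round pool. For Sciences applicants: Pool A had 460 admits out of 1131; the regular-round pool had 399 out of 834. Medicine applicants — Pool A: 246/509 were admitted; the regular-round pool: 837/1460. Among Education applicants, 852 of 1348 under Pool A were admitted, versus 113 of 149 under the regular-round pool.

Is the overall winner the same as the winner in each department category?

No

Law: Pool A 37/129 = 28.7%, the regular-round pool 930/2329 = 39.9% → the regular-round pool
Sciences: Pool A 460/1131 = 40.7%, the regular-round pool 399/834 = 47.8% → the regular-round pool
Medicine: Pool A 246/509 = 48.3%, the regular-round pool 837/1460 = 57.3% → the regular-round pool
Education: Pool A 852/1348 = 63.2%, the regular-round pool 113/149 = 75.8% → the regular-round pool
Overall: Pool A 1595/3117 = 51.2%, the regular-round pool 2279/4772 = 47.8% → Pool A
The regular-round pool wins each department group but Pool A wins overall — the comparison reverses. The regular-round pool's applicants skew toward Law, which has a lower base rate.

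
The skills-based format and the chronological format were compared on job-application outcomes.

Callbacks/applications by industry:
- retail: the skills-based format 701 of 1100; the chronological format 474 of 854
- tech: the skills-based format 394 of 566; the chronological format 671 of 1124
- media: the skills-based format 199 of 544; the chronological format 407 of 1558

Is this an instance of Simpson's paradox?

Retail: the skills-based format 701/1100 = 63.7%, the chronological format 474/854 = 55.5% → the skills-based format
Tech: the skills-based format 394/566 = 69.6%, the chronological format 671/1124 = 59.7% → the skills-based format
Media: the skills-based format 199/544 = 36.6%, the chronological format 407/1558 = 26.1% → the skills-based format
Overall: the skills-based format 1294/2210 = 58.6%, the chronological format 1552/3536 = 43.9% → the skills-based format
The skills-based format wins overall and in every industry group — no reversal.

No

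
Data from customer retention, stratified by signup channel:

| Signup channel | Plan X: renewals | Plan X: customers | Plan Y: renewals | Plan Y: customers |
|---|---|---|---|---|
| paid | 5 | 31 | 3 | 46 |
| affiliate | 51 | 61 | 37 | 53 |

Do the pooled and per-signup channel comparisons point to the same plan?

Yes

Paid: Plan X 5/31 = 16.1%, Plan Y 3/46 = 6.5% → Plan X
Affiliate: Plan X 51/61 = 83.6%, Plan Y 37/53 = 69.8% → Plan X
Overall: Plan X 56/92 = 60.9%, Plan Y 40/99 = 40.4% → Plan X
Plan X wins overall and in every signup group — no reversal.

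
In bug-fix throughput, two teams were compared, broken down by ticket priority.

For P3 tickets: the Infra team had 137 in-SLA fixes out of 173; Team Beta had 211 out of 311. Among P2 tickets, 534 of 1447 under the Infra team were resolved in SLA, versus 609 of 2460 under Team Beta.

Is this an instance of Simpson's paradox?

P3: the Infra team 137/173 = 79.2%, Team Beta 211/311 = 67.8% → the Infra team
P2: the Infra team 534/1447 = 36.9%, Team Beta 609/2460 = 24.8% → the Infra team
Overall: the Infra team 671/1620 = 41.4%, Team Beta 820/2771 = 29.6% → the Infra team
The Infra team wins overall and in every ticket group — no reversal.

No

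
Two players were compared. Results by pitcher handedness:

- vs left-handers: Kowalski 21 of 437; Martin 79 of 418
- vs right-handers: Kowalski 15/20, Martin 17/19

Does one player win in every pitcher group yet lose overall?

No

Vs left-handers: Kowalski 21/437 = 4.8%, Martin 79/418 = 18.9% → Martin
Vs right-handers: Kowalski 15/20 = 75.0%, Martin 17/19 = 89.5% → Martin
Overall: Kowalski 36/457 = 7.9%, Martin 96/437 = 22.0% → Martin
Martin wins overall and in every pitcher group — no reversal.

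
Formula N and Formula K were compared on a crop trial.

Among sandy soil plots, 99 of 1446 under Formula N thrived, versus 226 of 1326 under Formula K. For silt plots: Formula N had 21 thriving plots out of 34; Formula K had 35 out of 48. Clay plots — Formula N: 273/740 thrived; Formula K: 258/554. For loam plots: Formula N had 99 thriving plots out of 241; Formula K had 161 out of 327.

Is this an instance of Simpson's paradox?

No

Sandy soil: Formula N 99/1446 = 6.8%, Formula K 226/1326 = 17.0% → Formula K
Silt: Formula N 21/34 = 61.8%, Formula K 35/48 = 72.9% → Formula K
Clay: Formula N 273/740 = 36.9%, Formula K 258/554 = 46.6% → Formula K
Loam: Formula N 99/241 = 41.1%, Formula K 161/327 = 49.2% → Formula K
Overall: Formula N 492/2461 = 20.0%, Formula K 680/2255 = 30.2% → Formula K
Formula K wins overall and in every soil group — no reversal.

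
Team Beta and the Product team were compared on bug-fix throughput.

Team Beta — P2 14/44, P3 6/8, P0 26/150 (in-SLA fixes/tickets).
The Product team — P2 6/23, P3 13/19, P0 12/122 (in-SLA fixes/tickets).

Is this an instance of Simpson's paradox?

No

P2: Team Beta 14/44 = 31.8%, the Product team 6/23 = 26.1% → Team Beta
P3: Team Beta 6/8 = 75.0%, the Product team 13/19 = 68.4% → Team Beta
P0: Team Beta 26/150 = 17.3%, the Product team 12/122 = 9.8% → Team Beta
Overall: Team Beta 46/202 = 22.8%, the Product team 31/164 = 18.9% → Team Beta
Team Beta wins overall and in every ticket group — no reversal.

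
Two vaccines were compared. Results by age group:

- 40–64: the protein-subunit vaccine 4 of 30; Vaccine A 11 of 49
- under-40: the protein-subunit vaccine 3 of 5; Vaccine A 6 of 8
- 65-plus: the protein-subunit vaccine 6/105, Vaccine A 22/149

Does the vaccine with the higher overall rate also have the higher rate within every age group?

40–64: the protein-subunit vaccine 4/30 = 13.3%, Vaccine A 11/49 = 22.4% → Vaccine A
Under-40: the protein-subunit vaccine 3/5 = 60.0%, Vaccine A 6/8 = 75.0% → Vaccine A
65-plus: the protein-subunit vaccine 6/105 = 5.7%, Vaccine A 22/149 = 14.8% → Vaccine A
Overall: the protein-subunit vaccine 13/140 = 9.3%, Vaccine A 39/206 = 18.9% → Vaccine A
Vaccine A wins overall and in every age group — no reversal.

Yes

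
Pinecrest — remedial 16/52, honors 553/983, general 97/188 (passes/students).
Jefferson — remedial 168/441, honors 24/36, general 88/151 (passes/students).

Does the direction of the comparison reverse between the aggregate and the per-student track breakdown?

Yes

Remedial: Pinecrest 16/52 = 30.8%, Jefferson 168/441 = 38.1% → Jefferson
Honors: Pinecrest 553/983 = 56.3%, Jefferson 24/36 = 66.7% → Jefferson
General: Pinecrest 97/188 = 51.6%, Jefferson 88/151 = 58.3% → Jefferson
Overall: Pinecrest 666/1223 = 54.5%, Jefferson 280/628 = 44.6% → Pinecrest
Jefferson wins each student group but Pinecrest wins overall — the comparison reverses. Jefferson's students skew toward remedial, which has a lower base rate.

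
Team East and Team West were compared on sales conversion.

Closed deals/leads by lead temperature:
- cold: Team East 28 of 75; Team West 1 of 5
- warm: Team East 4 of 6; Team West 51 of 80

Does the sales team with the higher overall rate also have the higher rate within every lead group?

No

Cold: Team East 28/75 = 37.3%, Team West 1/5 = 20.0% → Team East
Warm: Team East 4/6 = 66.7%, Team West 51/80 = 63.8% → Team East
Overall: Team East 32/81 = 39.5%, Team West 52/85 = 61.2% → Team West
Team East wins each lead group but Team West wins overall — the comparison reverses. Team East's leads skew toward cold, which has a lower base rate.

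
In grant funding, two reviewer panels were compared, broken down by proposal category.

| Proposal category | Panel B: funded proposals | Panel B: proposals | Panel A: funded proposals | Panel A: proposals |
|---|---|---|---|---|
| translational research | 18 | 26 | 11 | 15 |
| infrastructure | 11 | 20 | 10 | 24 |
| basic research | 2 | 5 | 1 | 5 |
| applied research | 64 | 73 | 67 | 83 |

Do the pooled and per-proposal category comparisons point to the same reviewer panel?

Translational research: Panel B 18/26 = 69.2%, Panel A 11/15 = 73.3% → Panel A
Infrastructure: Panel B 11/20 = 55.0%, Panel A 10/24 = 41.7% → Panel B
Basic research: Panel B 2/5 = 40.0%, Panel A 1/5 = 20.0% → Panel B
Applied research: Panel B 64/73 = 87.7%, Panel A 67/83 = 80.7% → Panel B
Overall: Panel B 95/124 = 76.6%, Panel A 89/127 = 70.1% → Panel B
Neither sweeps: Panel B wins 3 of 4 groups, Panel A wins 1. Panel B wins overall but not every group — no Simpson reversal.

No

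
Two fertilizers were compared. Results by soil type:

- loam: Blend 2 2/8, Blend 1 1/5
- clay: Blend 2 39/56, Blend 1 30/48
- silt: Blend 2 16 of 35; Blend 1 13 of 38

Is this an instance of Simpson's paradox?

Loam: Blend 2 2/8 = 25.0%, Blend 1 1/5 = 20.0% → Blend 2
Clay: Blend 2 39/56 = 69.6%, Blend 1 30/48 = 62.5% → Blend 2
Silt: Blend 2 16/35 = 45.7%, Blend 1 13/38 = 34.2% → Blend 2
Overall: Blend 2 57/99 = 57.6%, Blend 1 44/91 = 48.4% → Blend 2
Blend 2 wins overall and in every soil group — no reversal.

No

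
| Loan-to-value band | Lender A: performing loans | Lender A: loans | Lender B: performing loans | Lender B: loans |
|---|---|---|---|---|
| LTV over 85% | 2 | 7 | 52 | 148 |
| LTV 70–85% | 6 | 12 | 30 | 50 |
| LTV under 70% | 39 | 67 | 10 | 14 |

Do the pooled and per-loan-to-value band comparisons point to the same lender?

LTV over 85%: Lender A 2/7 = 28.6%, Lender B 52/148 = 35.1% → Lender B
LTV 70–85%: Lender A 6/12 = 50.0%, Lender B 30/50 = 60.0% → Lender B
LTV under 70%: Lender A 39/67 = 58.2%, Lender B 10/14 = 71.4% → Lender B
Overall: Lender A 47/86 = 54.7%, Lender B 92/212 = 43.4% → Lender A
Lender B wins each loan-to-value group but Lender A wins overall — the comparison reverses. Lender B's loans skew toward LTV over 85%, which has a lower base rate.

No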